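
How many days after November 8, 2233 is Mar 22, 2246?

4517

Nov 8, 2233 → Nov 8, 2234: 365 days.
Nov 8, 2234 → Nov 8, 2235: 365 days.
Nov 8, 2235 → Nov 8, 2236: 366 days (Feb 29, 2236 is in that span).
Nov 8, 2236 → Nov 8, 2237: 365 days.
Nov 8, 2237 → Nov 8, 2238: 365 days.
Nov 8, 2238 → Nov 8, 2239: 365 days.
Nov 8, 2239 → Nov 8, 2240: 366 days (Feb 29, 2240 is in that span).
Nov 8, 2240 → Nov 8, 2241: 365 days.
Nov 8, 2241 → Nov 8, 2242: 365 days.
Nov 8, 2242 → Nov 8, 2243: 365 days.
Nov 8, 2243 → Nov 8, 2244: 366 days (Feb 29, 2244 is in that span).
Nov 8, 2244 → Nov 8, 2245: 365 days.
Nov 8, 2245 → Dec 8, 2245: 30 days (November has 30).
Dec 8, 2245 → Jan 8, 2246: 31 days (December has 31).
Jan 8, 2246 → Feb 8, 2246: 31 days (January has 31).
Feb 8, 2246 → Mar 8, 2246: 28 days (February has 28).
Mar 8, 2246 → Mar 22, 2246: 14 days.
Total: 4517 days.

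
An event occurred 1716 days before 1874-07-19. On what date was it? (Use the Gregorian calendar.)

November 6, 1869

−365 (one year) → Jul 19, 1873 (1351 left).
−365 (one year) → Jul 19, 1872 (986 left).
−366 (one year; includes Feb 29, 1872) → Jul 19, 1871 (620 left).
−365 (one year) → Jul 19, 1870 (255 left).
−19 → Jun 30, 1870 (end of Jun, 30 days; 236 left).
−30 → May 31, 1870 (end of May, 31 days; 206 left).
−31 → Apr 30, 1870 (end of Apr, 30 days; 175 left).
−30 → Mar 31, 1870 (end of Mar, 31 days; 145 left).
−31 → Feb 28, 1870 (end of Feb, 28 days; 114 left).
−28 → Jan 31, 1870 (end of Jan, 31 days; 86 left).
−31 → Dec 31, 1869 (end of Dec, 31 days; 55 left).
−31 → Nov 30, 1869 (end of Nov, 30 days; 24 left).
−24 → Nov 6, 1869.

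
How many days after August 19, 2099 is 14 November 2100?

Aug 19, 2099 → Aug 19, 2100: 365 days.
Aug 19, 2100 → Sep 19, 2100: 31 days (August has 31).
Sep 19, 2100 → Oct 19, 2100: 30 days (September has 30).
Oct 19, 2100 → Nov 14, 2100: 26 days.
Total: 452 days.

452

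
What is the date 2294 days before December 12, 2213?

−365 (one year) → Dec 12, 2212 (1929 left).
−366 (one year; includes Feb 29, 2212) → Dec 12, 2211 (1563 left).
−365 (one year) → Dec 12, 2210 (1198 left).
−365 (one year) → Dec 12, 2209 (833 left).
−365 (one year) → Dec 12, 2208 (468 left).
−366 (one year; includes Feb 29, 2208) → Dec 12, 2207 (102 left).
−12 → Nov 30, 2207 (end of Nov, 30 days; 90 left).
−30 → Oct 31, 2207 (end of Oct, 31 days; 60 left).
−31 → Sep 30, 2207 (end of Sep, 30 days; 29 left).
−29 → Sep 1, 2207.

September 1, 2207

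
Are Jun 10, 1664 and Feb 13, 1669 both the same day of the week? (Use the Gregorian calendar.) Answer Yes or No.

No

From Jun 10, 1664 to Feb 13, 1669 is 1709 days.
1709 mod 7 = 1, so they are different weekdays.
(Jun 10, 1664 is a Tuesday; Feb 13, 1669 is a Wednesday.)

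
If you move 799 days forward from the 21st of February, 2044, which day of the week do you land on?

Feb 21, 2044 is a Sunday.
799 mod 7 = 1, so 799 days after a Sunday is Sunday + 1 = Monday.

Monday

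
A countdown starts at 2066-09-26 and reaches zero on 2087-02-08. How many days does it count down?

7440

Sep 26, 2066 → Sep 26, 2067: 365 days.
Sep 26, 2067 → Sep 26, 2068: 366 days (Feb 29, 2068 is in that span).
Sep 26, 2068 → Sep 26, 2069: 365 days.
Sep 26, 2069 → Sep 26, 2070: 365 days.
Sep 26, 2070 → Sep 26, 2071: 365 days.
Sep 26, 2071 → Sep 26, 2072: 366 days (Feb 29, 2072 is in that span).
Sep 26, 2072 → Sep 26, 2073: 365 days.
Sep 26, 2073 → Sep 26, 2074: 365 days.
Sep 26, 2074 → Sep 26, 2075: 365 days.
Sep 26, 2075 → Sep 26, 2076: 366 days (Feb 29, 2076 is in that span).
Sep 26, 2076 → Sep 26, 2077: 365 days.
Sep 26, 2077 → Sep 26, 2078: 365 days.
Sep 26, 2078 → Sep 26, 2079: 365 days.
Sep 26, 2079 → Sep 26, 2080: 366 days (Feb 29, 2080 is in that span).
Sep 26, 2080 → Sep 26, 2081: 365 days.
Sep 26, 2081 → Sep 26, 2082: 365 days.
Sep 26, 2082 → Sep 26, 2083: 365 days.
Sep 26, 2083 → Sep 26, 2084: 366 days (Feb 29, 2084 is in that span).
Sep 26, 2084 → Sep 26, 2085: 365 days.
Sep 26, 2085 → Sep 26, 2086: 365 days.
Sep 26, 2086 → Oct 26, 2086: 30 days (September has 30).
Oct 26, 2086 → Nov 26, 2086: 31 days (October has 31).
Nov 26, 2086 → Dec 26, 2086: 30 days (November has 30).
Dec 26, 2086 → Jan 26, 2087: 31 days (December has 31).
Jan 26, 2087 → Feb 8, 2087: 13 days.
Total: 7440 days.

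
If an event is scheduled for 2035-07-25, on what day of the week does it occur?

Wednesday

Doomsday rule: the anchor day for the 2000s is Tuesday. For year 35: 35÷12 = 2 r 11, and 11÷4 = 2, so 2+11+2 = 15.
Tuesday + 15 ≡ Wednesday — that's 2035's doomsday.
In July the doomsday date is Jul 11.
Jul 25 is 14 days after Jul 11; 14 mod 7 = 0, so Wednesday + 0 = Wednesday.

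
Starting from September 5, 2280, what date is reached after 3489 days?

+365 (one year) → Sep 5, 2281 (3124 left).
+365 (one year) → Sep 5, 2282 (2759 left).
+365 (one year) → Sep 5, 2283 (2394 left).
+366 (one year; includes Feb 29, 2284) → Sep 5, 2284 (2028 left).
+365 (one year) → Sep 5, 2285 (1663 left).
+365 (one year) → Sep 5, 2286 (1298 left).
+365 (one year) → Sep 5, 2287 (933 left).
+366 (one year; includes Feb 29, 2288) → Sep 5, 2288 (567 left).
+365 (one year) → Sep 5, 2289 (202 left).
Sep has 30 days: +26 → Oct 1, 2289 (176 left).
Oct has 31 days: +31 → Nov 1, 2289 (145 left).
Nov has 30 days: +30 → Dec 1, 2289 (115 left).
Dec has 31 days: +31 → Jan 1, 2290 (84 left).
Jan has 31 days: +31 → Feb 1, 2290 (53 left).
Feb has 28 days: +28 → Mar 1, 2290 (25 left).
+25 → Mar 26, 2290.

March 26, 2290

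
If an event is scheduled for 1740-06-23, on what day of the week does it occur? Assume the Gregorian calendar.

Doomsday rule: the anchor day for the 1700s is Sunday. For year 40: 40÷12 = 3 r 4, and 4÷4 = 1, so 3+4+1 = 8.
Sunday + 8 ≡ Monday — that's 1740's doomsday.
In June the doomsday date is Jun 6.
Jun 23 is 17 days after Jun 6; 17 mod 7 = 3, so Monday + 3 = Thursday.

Thursday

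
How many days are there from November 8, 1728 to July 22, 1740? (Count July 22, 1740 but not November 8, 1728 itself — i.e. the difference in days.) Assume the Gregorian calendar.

Nov 8, 1728 → Nov 8, 1729: 365 days.
Nov 8, 1729 → Nov 8, 1730: 365 days.
Nov 8, 1730 → Nov 8, 1731: 365 days.
Nov 8, 1731 → Nov 8, 1732: 366 days (Feb 29, 1732 is in that span).
Nov 8, 1732 → Nov 8, 1733: 365 days.
Nov 8, 1733 → Nov 8, 1734: 365 days.
Nov 8, 1734 → Nov 8, 1735: 365 days.
Nov 8, 1735 → Nov 8, 1736: 366 days (Feb 29, 1736 is in that span).
Nov 8, 1736 → Nov 8, 1737: 365 days.
Nov 8, 1737 → Nov 8, 1738: 365 days.
Nov 8, 1738 → Nov 8, 1739: 365 days.
Nov 8, 1739 → Dec 8, 1739: 30 days (November has 30).
Dec 8, 1739 → Jan 8, 1740: 31 days (December has 31).
Jan 8, 1740 → Feb 8, 1740: 31 days (January has 31).
Feb 8, 1740 → Mar 8, 1740: 29 days (February has 29).
Mar 8, 1740 → Apr 8, 1740: 31 days (March has 31).
Apr 8, 1740 → May 8, 1740: 30 days (April has 30).
May 8, 1740 → Jun 8, 1740: 31 days (May has 31).
Jun 8, 1740 → Jul 8, 1740: 30 days (June has 30).
Jul 8, 1740 → Jul 22, 1740: 14 days.
Total: 4274 days.

4274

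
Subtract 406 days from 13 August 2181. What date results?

July 3, 2180

−365 (one year) → Aug 13, 2180 (41 left).
−13 → Jul 31, 2180 (end of Jul, 31 days; 28 left).
−28 → Jul 3, 2180.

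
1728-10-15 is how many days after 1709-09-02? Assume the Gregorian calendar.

6983

Sep 2, 1709 → Sep 2, 1710: 365 days.
Sep 2, 1710 → Sep 2, 1711: 365 days.
Sep 2, 1711 → Sep 2, 1712: 366 days (Feb 29, 1712 is in that span).
Sep 2, 1712 → Sep 2, 1713: 365 days.
Sep 2, 1713 → Sep 2, 1714: 365 days.
Sep 2, 1714 → Sep 2, 1715: 365 days.
Sep 2, 1715 → Sep 2, 1716: 366 days (Feb 29, 1716 is in that span).
Sep 2, 1716 → Sep 2, 1717: 365 days.
Sep 2, 1717 → Sep 2, 1718: 365 days.
Sep 2, 1718 → Sep 2, 1719: 365 days.
Sep 2, 1719 → Sep 2, 1720: 366 days (Feb 29, 1720 is in that span).
Sep 2, 1720 → Sep 2, 1721: 365 days.
Sep 2, 1721 → Sep 2, 1722: 365 days.
Sep 2, 1722 → Sep 2, 1723: 365 days.
Sep 2, 1723 → Sep 2, 1724: 366 days (Feb 29, 1724 is in that span).
Sep 2, 1724 → Sep 2, 1725: 365 days.
Sep 2, 1725 → Sep 2, 1726: 365 days.
Sep 2, 1726 → Sep 2, 1727: 365 days.
Sep 2, 1727 → Sep 2, 1728: 366 days (Feb 29, 1728 is in that span).
Sep 2, 1728 → Oct 2, 1728: 30 days (September has 30).
Oct 2, 1728 → Oct 15, 1728: 13 days.
Total: 6983 days.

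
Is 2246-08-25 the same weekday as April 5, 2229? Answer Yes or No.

No

From Apr 5, 2229 to Aug 25, 2246 is 6351 days.
6351 mod 7 = 2, so they are different weekdays.
(Apr 5, 2229 is a Sunday; Aug 25, 2246 is a Tuesday.)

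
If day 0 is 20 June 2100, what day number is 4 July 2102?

744

Jun 20, 2100 → Jun 20, 2101: 365 days.
Jun 20, 2101 → Jul 20, 2101: 30 days (June has 30).
Jul 20, 2101 → Aug 20, 2101: 31 days (July has 31).
Aug 20, 2101 → Sep 20, 2101: 31 days (August has 31).
Sep 20, 2101 → Oct 20, 2101: 30 days (September has 30).
Oct 20, 2101 → Nov 20, 2101: 31 days (October has 31).
Nov 20, 2101 → Dec 20, 2101: 30 days (November has 30).
Dec 20, 2101 → Jan 20, 2102: 31 days (December has 31).
Jan 20, 2102 → Feb 20, 2102: 31 days (January has 31).
Feb 20, 2102 → Mar 20, 2102: 28 days (February has 28).
Mar 20, 2102 → Apr 20, 2102: 31 days (March has 31).
Apr 20, 2102 → May 20, 2102: 30 days (April has 30).
May 20, 2102 → Jun 20, 2102: 31 days (May has 31).
Jun 20, 2102 → Jul 4, 2102: 14 days.
Total: 744 days.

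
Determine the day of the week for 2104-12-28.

Sunday

January 1, 2104 is a Tuesday.
Jan 1, 2104 → Feb 1, 2104: 31 days (January has 31).
Feb 1, 2104 → Mar 1, 2104: 29 days (February has 29).
Mar 1, 2104 → Apr 1, 2104: 31 days (March has 31).
Apr 1, 2104 → May 1, 2104: 30 days (April has 30).
May 1, 2104 → Jun 1, 2104: 31 days (May has 31).
Jun 1, 2104 → Jul 1, 2104: 30 days (June has 30).
Jul 1, 2104 → Aug 1, 2104: 31 days (July has 31).
Aug 1, 2104 → Sep 1, 2104: 31 days (August has 31).
Sep 1, 2104 → Oct 1, 2104: 30 days (September has 30).
Oct 1, 2104 → Nov 1, 2104: 31 days (October has 31).
Nov 1, 2104 → Dec 1, 2104: 30 days (November has 30).
Dec 1, 2104 → Dec 28, 2104: 27 days.
Total: 362 days.
362 mod 7 = 5, so Tuesday + 5 = Sunday.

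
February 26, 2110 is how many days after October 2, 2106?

Oct 2, 2106 → Oct 2, 2107: 365 days.
Oct 2, 2107 → Oct 2, 2108: 366 days (Feb 29, 2108 is in that span).
Oct 2, 2108 → Oct 2, 2109: 365 days.
Oct 2, 2109 → Nov 2, 2109: 31 days (October has 31).
Nov 2, 2109 → Dec 2, 2109: 30 days (November has 30).
Dec 2, 2109 → Jan 2, 2110: 31 days (December has 31).
Jan 2, 2110 → Feb 2, 2110: 31 days (January has 31).
Feb 2, 2110 → Feb 26, 2110: 24 days.
Total: 1243 days.

1243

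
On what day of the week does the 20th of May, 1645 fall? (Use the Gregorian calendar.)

Doomsday rule: the anchor day for the 1600s is Tuesday. For year 45: 45÷12 = 3 r 9, and 9÷4 = 2, so 3+9+2 = 14.
Tuesday + 14 ≡ Tuesday — that's 1645's doomsday.
In May the doomsday date is May 9.
May 20 is 11 days after May 9; 11 mod 7 = 4, so Tuesday + 4 = Saturday.

Saturday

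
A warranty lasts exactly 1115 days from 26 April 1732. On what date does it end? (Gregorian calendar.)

+365 (one year) → Apr 26, 1733 (750 left).
+365 (one year) → Apr 26, 1734 (385 left).
Apr has 30 days: +5 → May 1, 1734 (380 left).
May has 31 days: +31 → Jun 1, 1734 (349 left).
Jun has 30 days: +30 → Jul 1, 1734 (319 left).
Jul has 31 days: +31 → Aug 1, 1734 (288 left).
Aug has 31 days: +31 → Sep 1, 1734 (257 left).
Sep has 30 days: +30 → Oct 1, 1734 (227 left).
Oct has 31 days: +31 → Nov 1, 1734 (196 left).
Nov has 30 days: +30 → Dec 1, 1734 (166 left).
Dec has 31 days: +31 → Jan 1, 1735 (135 left).
Jan has 31 days: +31 → Feb 1, 1735 (104 left).
Feb has 28 days: +28 → Mar 1, 1735 (76 left).
Mar has 31 days: +31 → Apr 1, 1735 (45 left).
Apr has 30 days: +30 → May 1, 1735 (15 left).
+15 → May 16, 1735.

May 16, 1735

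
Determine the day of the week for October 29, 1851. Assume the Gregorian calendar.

Wednesday

Doomsday rule: the anchor day for the 1800s is Friday. For year 51: 51÷12 = 4 r 3, and 3÷4 = 0, so 4+3+0 = 7.
Friday + 7 ≡ Friday — that's 1851's doomsday.
In October the doomsday date is Oct 10.
Oct 29 is 19 days after Oct 10; 19 mod 7 = 5, so Friday + 5 = Wednesday.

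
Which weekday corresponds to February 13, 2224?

Doomsday rule: the anchor day for the 2200s is Friday. For year 24: 24÷12 = 2 r 0, and 0÷4 = 0, so 2+0+0 = 2.
Friday + 2 ≡ Sunday — that's 2224's doomsday.
In February the doomsday date is Feb 29 (2224 is a leap year (divisible by 4)).
Feb 13 is 16 days before Feb 29; 16 mod 7 = 2, so Sunday − 2 = Friday.

Friday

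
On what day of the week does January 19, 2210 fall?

Doomsday rule: the anchor day for the 2200s is Friday. For year 10: 10÷12 = 0 r 10, and 10÷4 = 2, so 0+10+2 = 12.
Friday + 12 ≡ Wednesday — that's 2210's doomsday.
In January the doomsday date is Jan 3 (2210 is not a leap year).
Jan 19 is 16 days after Jan 3; 16 mod 7 = 2, so Wednesday + 2 = Friday.

Friday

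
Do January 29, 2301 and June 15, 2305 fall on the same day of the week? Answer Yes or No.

From Jan 29, 2301 to Jun 15, 2305 is 1598 days.
1598 mod 7 = 2, so they are different weekdays.
(Jan 29, 2301 is a Tuesday; Jun 15, 2305 is a Thursday.)

No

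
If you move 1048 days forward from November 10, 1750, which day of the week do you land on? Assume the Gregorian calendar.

Nov 10, 1750 is a Tuesday.
1048 mod 7 = 5, so 1048 days after a Tuesday is Tuesday + 5 = Sunday.

Sunday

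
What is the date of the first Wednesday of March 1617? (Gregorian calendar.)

March 1, 1617

March 1, 1617 is a Wednesday.
The first Wednesday is therefore March 1 (same day).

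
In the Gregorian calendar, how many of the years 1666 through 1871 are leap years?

49

Multiples of 4 in [1666,1871]: 51.
Of those, multiples of 100: 2 (not leap unless ÷400).
Multiples of 400: 0.
Leap years = 51 − 2 + 0 = 49.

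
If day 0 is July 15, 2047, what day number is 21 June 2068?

7647

Jul 15, 2047 → Jul 15, 2048: 366 days (Feb 29, 2048 is in that span).
Jul 15, 2048 → Jul 15, 2049: 365 days.
Jul 15, 2049 → Jul 15, 2050: 365 days.
Jul 15, 2050 → Jul 15, 2051: 365 days.
Jul 15, 2051 → Jul 15, 2052: 366 days (Feb 29, 2052 is in that span).
Jul 15, 2052 → Jul 15, 2053: 365 days.
Jul 15, 2053 → Jul 15, 2054: 365 days.
Jul 15, 2054 → Jul 15, 2055: 365 days.
Jul 15, 2055 → Jul 15, 2056: 366 days (Feb 29, 2056 is in that span).
Jul 15, 2056 → Jul 15, 2057: 365 days.
Jul 15, 2057 → Jul 15, 2058: 365 days.
Jul 15, 2058 → Jul 15, 2059: 365 days.
Jul 15, 2059 → Jul 15, 2060: 366 days (Feb 29, 2060 is in that span).
Jul 15, 2060 → Jul 15, 2061: 365 days.
Jul 15, 2061 → Jul 15, 2062: 365 days.
Jul 15, 2062 → Jul 15, 2063: 365 days.
Jul 15, 2063 → Jul 15, 2064: 366 days (Feb 29, 2064 is in that span).
Jul 15, 2064 → Jul 15, 2065: 365 days.
Jul 15, 2065 → Jul 15, 2066: 365 days.
Jul 15, 2066 → Jul 15, 2067: 365 days.
Jul 15, 2067 → Aug 15, 2067: 31 days (July has 31).
Aug 15, 2067 → Sep 15, 2067: 31 days (August has 31).
Sep 15, 2067 → Oct 15, 2067: 30 days (September has 30).
Oct 15, 2067 → Nov 15, 2067: 31 days (October has 31).
Nov 15, 2067 → Dec 15, 2067: 30 days (November has 30).
Dec 15, 2067 → Jan 15, 2068: 31 days (December has 31).
Jan 15, 2068 → Feb 15, 2068: 31 days (January has 31).
Feb 15, 2068 → Mar 15, 2068: 29 days (February has 29).
Mar 15, 2068 → Apr 15, 2068: 31 days (March has 31).
Apr 15, 2068 → May 15, 2068: 30 days (April has 30).
May 15, 2068 → Jun 15, 2068: 31 days (May has 31).
Jun 15, 2068 → Jun 21, 2068: 6 days.
Total: 7647 days.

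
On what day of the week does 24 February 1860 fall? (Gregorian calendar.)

Friday

Doomsday rule: the anchor day for the 1800s is Friday. For year 60: 60÷12 = 5 r 0, and 0÷4 = 0, so 5+0+0 = 5.
Friday + 5 ≡ Wednesday — that's 1860's doomsday.
In February the doomsday date is Feb 29 (1860 is a leap year (divisible by 4)).
Feb 24 is 5 days before Feb 29; 5 mod 7 = 5, so Wednesday − 5 = Friday.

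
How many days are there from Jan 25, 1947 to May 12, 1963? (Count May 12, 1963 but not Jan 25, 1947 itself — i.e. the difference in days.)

Jan 25, 1947 → Jan 25, 1948: 365 days.
Jan 25, 1948 → Jan 25, 1949: 366 days (Feb 29, 1948 is in that span).
Jan 25, 1949 → Jan 25, 1950: 365 days.
Jan 25, 1950 → Jan 25, 1951: 365 days.
Jan 25, 1951 → Jan 25, 1952: 365 days.
Jan 25, 1952 → Jan 25, 1953: 366 days (Feb 29, 1952 is in that span).
Jan 25, 1953 → Jan 25, 1954: 365 days.
Jan 25, 1954 → Jan 25, 1955: 365 days.
Jan 25, 1955 → Jan 25, 1956: 365 days.
Jan 25, 1956 → Jan 25, 1957: 366 days (Feb 29, 1956 is in that span).
Jan 25, 1957 → Jan 25, 1958: 365 days.
Jan 25, 1958 → Jan 25, 1959: 365 days.
Jan 25, 1959 → Jan 25, 1960: 365 days.
Jan 25, 1960 → Jan 25, 1961: 366 days (Feb 29, 1960 is in that span).
Jan 25, 1961 → Jan 25, 1962: 365 days.
Jan 25, 1962 → Jan 25, 1963: 365 days.
Jan 25, 1963 → Feb 25, 1963: 31 days (January has 31).
Feb 25, 1963 → Mar 25, 1963: 28 days (February has 28).
Mar 25, 1963 → Apr 25, 1963: 31 days (March has 31).
Apr 25, 1963 → May 12, 1963: 17 days.
Total: 5951 days.

5951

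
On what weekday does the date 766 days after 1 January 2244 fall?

Thursday

First find the weekday of Jan 1, 2244. Doomsday rule: the anchor day for the 2200s is Friday. For year 44: 44÷12 = 3 r 8, and 8÷4 = 2, so 3+8+2 = 13.
Friday + 13 ≡ Thursday — that's 2244's doomsday.
In January the doomsday date is Jan 4 (2244 is a leap year (divisible by 4)).
Jan 1 is 3 days before Jan 4; 3 mod 7 = 3, so Thursday − 3 = Monday.
766 mod 7 = 3, so 766 days after a Monday is Monday + 3 = Thursday.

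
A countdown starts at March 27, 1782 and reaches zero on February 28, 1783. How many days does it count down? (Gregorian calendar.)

Mar 27, 1782 → Apr 27, 1782: 31 days (March has 31).
Apr 27, 1782 → May 27, 1782: 30 days (April has 30).
May 27, 1782 → Jun 27, 1782: 31 days (May has 31).
Jun 27, 1782 → Jul 27, 1782: 30 days (June has 30).
Jul 27, 1782 → Aug 27, 1782: 31 days (July has 31).
Aug 27, 1782 → Sep 27, 1782: 31 days (August has 31).
Sep 27, 1782 → Oct 27, 1782: 30 days (September has 30).
Oct 27, 1782 → Nov 27, 1782: 31 days (October has 31).
Nov 27, 1782 → Dec 27, 1782: 30 days (November has 30).
Dec 27, 1782 → Jan 27, 1783: 31 days (December has 31).
Jan 27, 1783 → Feb 27, 1783: 31 days (January has 31).
Feb 27, 1783 → Feb 28, 1783: 1 days.
Total: 338 days.

338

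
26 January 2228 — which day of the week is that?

January 1, 2228 is a Tuesday.
Jan 1, 2228 → Jan 26, 2228: 25 days.
Total: 25 days.
25 mod 7 = 4, so Tuesday + 4 = Saturday.

Saturday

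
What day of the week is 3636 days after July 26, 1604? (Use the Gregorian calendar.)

Thursday

First find the weekday of Jul 26, 1604. Doomsday rule: the anchor day for the 1600s is Tuesday. For year 04: 4÷12 = 0 r 4, and 4÷4 = 1, so 0+4+1 = 5.
Tuesday + 5 ≡ Sunday — that's 1604's doomsday.
In July the doomsday date is Jul 11.
Jul 26 is 15 days after Jul 11; 15 mod 7 = 1, so Sunday + 1 = Monday.
3636 mod 7 = 3, so 3636 days after a Monday is Monday + 3 = Thursday.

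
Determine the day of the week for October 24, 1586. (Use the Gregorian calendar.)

Doomsday rule: the anchor day for the 1500s is Wednesday. For year 86: 86÷12 = 7 r 2, and 2÷4 = 0, so 7+2+0 = 9.
Wednesday + 9 ≡ Friday — that's 1586's doomsday.
In October the doomsday date is Oct 10.
Oct 24 is 14 days after Oct 10; 14 mod 7 = 0, so Friday + 0 = Friday.

Friday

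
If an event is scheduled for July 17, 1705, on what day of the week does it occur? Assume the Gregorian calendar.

Doomsday rule: the anchor day for the 1700s is Sunday. For year 05: 5÷12 = 0 r 5, and 5÷4 = 1, so 0+5+1 = 6.
Sunday + 6 ≡ Saturday — that's 1705's doomsday.
In July the doomsday date is Jul 11.
Jul 17 is 6 days after Jul 11; 6 mod 7 = 6, so Saturday + 6 = Friday.

Friday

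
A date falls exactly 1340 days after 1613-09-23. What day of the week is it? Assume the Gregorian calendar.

Sep 23, 1613 is a Monday.
1340 mod 7 = 3, so 1340 days after a Monday is Monday + 3 = Thursday.

Thursday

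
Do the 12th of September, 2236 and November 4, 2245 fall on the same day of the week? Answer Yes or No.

No

From Sep 12, 2236 to Nov 4, 2245 is 3340 days.
3340 mod 7 = 1, so they are different weekdays.
(Sep 12, 2236 is a Monday; Nov 4, 2245 is a Tuesday.)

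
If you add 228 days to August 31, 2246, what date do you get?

April 16, 2247

Aug has 31 days: +1 → Sep 1, 2246 (227 left).
Sep has 30 days: +30 → Oct 1, 2246 (197 left).
Oct has 31 days: +31 → Nov 1, 2246 (166 left).
Nov has 30 days: +30 → Dec 1, 2246 (136 left).
Dec has 31 days: +31 → Jan 1, 2247 (105 left).
Jan has 31 days: +31 → Feb 1, 2247 (74 left).
Feb has 28 days: +28 → Mar 1, 2247 (46 left).
Mar has 31 days: +31 → Apr 1, 2247 (15 left).
+15 → Apr 16, 2247.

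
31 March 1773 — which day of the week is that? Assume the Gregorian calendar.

Wednesday

Doomsday rule: the anchor day for the 1700s is Sunday. For year 73: 73÷12 = 6 r 1, and 1÷4 = 0, so 6+1+0 = 7.
Sunday + 7 ≡ Sunday — that's 1773's doomsday.
In March the doomsday date is Mar 14.
Mar 31 is 17 days after Mar 14; 17 mod 7 = 3, so Sunday + 3 = Wednesday.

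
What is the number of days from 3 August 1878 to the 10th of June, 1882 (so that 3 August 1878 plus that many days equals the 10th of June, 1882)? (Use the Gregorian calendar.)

1407

Aug 3, 1878 → Aug 3, 1879: 365 days.
Aug 3, 1879 → Aug 3, 1880: 366 days (Feb 29, 1880 is in that span).
Aug 3, 1880 → Aug 3, 1881: 365 days.
Aug 3, 1881 → Sep 3, 1881: 31 days (August has 31).
Sep 3, 1881 → Oct 3, 1881: 30 days (September has 30).
Oct 3, 1881 → Nov 3, 1881: 31 days (October has 31).
Nov 3, 1881 → Dec 3, 1881: 30 days (November has 30).
Dec 3, 1881 → Jan 3, 1882: 31 days (December has 31).
Jan 3, 1882 → Feb 3, 1882: 31 days (January has 31).
Feb 3, 1882 → Mar 3, 1882: 28 days (February has 28).
Mar 3, 1882 → Apr 3, 1882: 31 days (March has 31).
Apr 3, 1882 → May 3, 1882: 30 days (April has 30).
May 3, 1882 → Jun 3, 1882: 31 days (May has 31).
Jun 3, 1882 → Jun 10, 1882: 7 days.
Total: 1407 days.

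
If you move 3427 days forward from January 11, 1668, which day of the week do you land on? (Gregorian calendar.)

First find the weekday of Jan 11, 1668. Doomsday rule: the anchor day for the 1600s is Tuesday. For year 68: 68÷12 = 5 r 8, and 8÷4 = 2, so 5+8+2 = 15.
Tuesday + 15 ≡ Wednesday — that's 1668's doomsday.
In January the doomsday date is Jan 4 (1668 is a leap year (divisible by 4)).
Jan 11 is 7 days after Jan 4; 7 mod 7 = 0, so Wednesday + 0 = Wednesday.
3427 mod 7 = 4, so 3427 days after a Wednesday is Wednesday + 4 = Sunday.

Sunday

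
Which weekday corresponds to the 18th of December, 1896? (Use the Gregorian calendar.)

Doomsday rule: the anchor day for the 1800s is Friday. For year 96: 96÷12 = 8 r 0, and 0÷4 = 0, so 8+0+0 = 8.
Friday + 8 ≡ Saturday — that's 1896's doomsday.
In December the doomsday date is Dec 12.
Dec 18 is 6 days after Dec 12; 6 mod 7 = 6, so Saturday + 6 = Friday.

Friday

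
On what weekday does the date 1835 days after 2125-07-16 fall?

Jul 16, 2125 is a Monday.
1835 mod 7 = 1, so 1835 days after a Monday is Monday + 1 = Tuesday.

Tuesday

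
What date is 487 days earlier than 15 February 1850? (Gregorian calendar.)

−365 (one year) → Feb 15, 1849 (122 left).
−15 → Jan 31, 1849 (end of Jan, 31 days; 107 left).
−31 → Dec 31, 1848 (end of Dec, 31 days; 76 left).
−31 → Nov 30, 1848 (end of Nov, 30 days; 45 left).
−30 → Oct 31, 1848 (end of Oct, 31 days; 15 left).
−15 → Oct 16, 1848.

October 16, 1848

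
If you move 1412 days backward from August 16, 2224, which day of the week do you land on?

Wednesday

Aug 16, 2224 is a Monday.
1412 mod 7 = 5, so 1412 days before a Monday is Monday − 5 = Wednesday.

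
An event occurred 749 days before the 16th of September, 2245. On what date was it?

August 29, 2243

−365 (one year) → Sep 16, 2244 (384 left).
−16 → Aug 31, 2244 (end of Aug, 31 days; 368 left).
−31 → Jul 31, 2244 (end of Jul, 31 days; 337 left).
−31 → Jun 30, 2244 (end of Jun, 30 days; 306 left).
−30 → May 31, 2244 (end of May, 31 days; 276 left).
−31 → Apr 30, 2244 (end of Apr, 30 days; 245 left).
−30 → Mar 31, 2244 (end of Mar, 31 days; 215 left).
−31 → Feb 29, 2244 (end of Feb, 29 days; 184 left).
−29 → Jan 31, 2244 (end of Jan, 31 days; 155 left).
−31 → Dec 31, 2243 (end of Dec, 31 days; 124 left).
−31 → Nov 30, 2243 (end of Nov, 30 days; 93 left).
−30 → Oct 31, 2243 (end of Oct, 31 days; 63 left).
−31 → Sep 30, 2243 (end of Sep, 30 days; 32 left).
−30 → Aug 31, 2243 (end of Aug, 31 days; 2 left).
−2 → Aug 29, 2243.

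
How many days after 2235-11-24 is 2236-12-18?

Nov 24, 2235 → Dec 24, 2235: 30 days (November has 30).
Dec 24, 2235 → Jan 24, 2236: 31 days (December has 31).
Jan 24, 2236 → Feb 24, 2236: 31 days (January has 31).
Feb 24, 2236 → Mar 24, 2236: 29 days (February has 29).
Mar 24, 2236 → Apr 24, 2236: 31 days (March has 31).
Apr 24, 2236 → May 24, 2236: 30 days (April has 30).
May 24, 2236 → Jun 24, 2236: 31 days (May has 31).
Jun 24, 2236 → Jul 24, 2236: 30 days (June has 30).
Jul 24, 2236 → Aug 24, 2236: 31 days (July has 31).
Aug 24, 2236 → Sep 24, 2236: 31 days (August has 31).
Sep 24, 2236 → Oct 24, 2236: 30 days (September has 30).
Oct 24, 2236 → Nov 24, 2236: 31 days (October has 31).
Nov 24, 2236 → Dec 18, 2236: 24 days.
Total: 390 days.

390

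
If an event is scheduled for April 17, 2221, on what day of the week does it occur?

Tuesday

Doomsday rule: the anchor day for the 2200s is Friday. For year 21: 21÷12 = 1 r 9, and 9÷4 = 2, so 1+9+2 = 12.
Friday + 12 ≡ Wednesday — that's 2221's doomsday.
In April the doomsday date is Apr 4.
Apr 17 is 13 days after Apr 4; 13 mod 7 = 6, so Wednesday + 6 = Tuesday.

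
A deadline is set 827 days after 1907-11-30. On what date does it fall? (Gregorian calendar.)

March 6, 1910

+366 (one year; includes Feb 29, 1908) → Nov 30, 1908 (461 left).
+365 (one year) → Nov 30, 1909 (96 left).
Nov has 30 days: +1 → Dec 1, 1909 (95 left).
Dec has 31 days: +31 → Jan 1, 1910 (64 left).
Jan has 31 days: +31 → Feb 1, 1910 (33 left).
Feb has 28 days: +28 → Mar 1, 1910 (5 left).
+5 → Mar 6, 1910.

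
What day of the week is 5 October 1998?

Doomsday rule: the anchor day for the 1900s is Wednesday. For year 98: 98÷12 = 8 r 2, and 2÷4 = 0, so 8+2+0 = 10.
Wednesday + 10 ≡ Saturday — that's 1998's doomsday.
In October the doomsday date is Oct 10.
Oct 5 is 5 days before Oct 10; 5 mod 7 = 5, so Saturday − 5 = Monday.

Monday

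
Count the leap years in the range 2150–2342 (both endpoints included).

Multiples of 4 in [2150,2342]: 48.
Of those, multiples of 100: 2 (not leap unless ÷400).
Multiples of 400: 0.
Leap years = 48 − 2 + 0 = 46.

46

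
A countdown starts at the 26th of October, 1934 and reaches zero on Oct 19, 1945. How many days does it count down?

Oct 26, 1934 → Oct 26, 1935: 365 days.
Oct 26, 1935 → Oct 26, 1936: 366 days (Feb 29, 1936 is in that span).
Oct 26, 1936 → Oct 26, 1937: 365 days.
Oct 26, 1937 → Oct 26, 1938: 365 days.
Oct 26, 1938 → Oct 26, 1939: 365 days.
Oct 26, 1939 → Oct 26, 1940: 366 days (Feb 29, 1940 is in that span).
Oct 26, 1940 → Oct 26, 1941: 365 days.
Oct 26, 1941 → Oct 26, 1942: 365 days.
Oct 26, 1942 → Oct 26, 1943: 365 days.
Oct 26, 1943 → Oct 26, 1944: 366 days (Feb 29, 1944 is in that span).
Oct 26, 1944 → Nov 26, 1944: 31 days (October has 31).
Nov 26, 1944 → Dec 26, 1944: 30 days (November has 30).
Dec 26, 1944 → Jan 26, 1945: 31 days (December has 31).
Jan 26, 1945 → Feb 26, 1945: 31 days (January has 31).
Feb 26, 1945 → Mar 26, 1945: 28 days (February has 28).
Mar 26, 1945 → Apr 26, 1945: 31 days (March has 31).
Apr 26, 1945 → May 26, 1945: 30 days (April has 30).
May 26, 1945 → Jun 26, 1945: 31 days (May has 31).
Jun 26, 1945 → Jul 26, 1945: 30 days (June has 30).
Jul 26, 1945 → Aug 26, 1945: 31 days (July has 31).
Aug 26, 1945 → Sep 26, 1945: 31 days (August has 31).
Sep 26, 1945 → Oct 19, 1945: 23 days.
Total: 4011 days.

4011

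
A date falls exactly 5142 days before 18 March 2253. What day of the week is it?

Mar 18, 2253 is a Friday.
5142 mod 7 = 4, so 5142 days before a Friday is Friday − 4 = Monday.

Monday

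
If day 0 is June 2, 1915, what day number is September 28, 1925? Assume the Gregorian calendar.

Jun 2, 1915 → Jun 2, 1916: 366 days (Feb 29, 1916 is in that span).
Jun 2, 1916 → Jun 2, 1917: 365 days.
Jun 2, 1917 → Jun 2, 1918: 365 days.
Jun 2, 1918 → Jun 2, 1919: 365 days.
Jun 2, 1919 → Jun 2, 1920: 366 days (Feb 29, 1920 is in that span).
Jun 2, 1920 → Jun 2, 1921: 365 days.
Jun 2, 1921 → Jun 2, 1922: 365 days.
Jun 2, 1922 → Jun 2, 1923: 365 days.
Jun 2, 1923 → Jun 2, 1924: 366 days (Feb 29, 1924 is in that span).
Jun 2, 1924 → Jun 2, 1925: 365 days.
Jun 2, 1925 → Jul 2, 1925: 30 days (June has 30).
Jul 2, 1925 → Aug 2, 1925: 31 days (July has 31).
Aug 2, 1925 → Sep 2, 1925: 31 days (August has 31).
Sep 2, 1925 → Sep 28, 1925: 26 days.
Total: 3771 days.

3771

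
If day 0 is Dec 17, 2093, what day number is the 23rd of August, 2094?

249

Dec 17, 2093 → Jan 17, 2094: 31 days (December has 31).
Jan 17, 2094 → Feb 17, 2094: 31 days (January has 31).
Feb 17, 2094 → Mar 17, 2094: 28 days (February has 28).
Mar 17, 2094 → Apr 17, 2094: 31 days (March has 31).
Apr 17, 2094 → May 17, 2094: 30 days (April has 30).
May 17, 2094 → Jun 17, 2094: 31 days (May has 31).
Jun 17, 2094 → Jul 17, 2094: 30 days (June has 30).
Jul 17, 2094 → Aug 17, 2094: 31 days (July has 31).
Aug 17, 2094 → Aug 23, 2094: 6 days.
Total: 249 days.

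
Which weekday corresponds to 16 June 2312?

Sunday

Doomsday rule: the anchor day for the 2300s is Wednesday. For year 12: 12÷12 = 1 r 0, and 0÷4 = 0, so 1+0+0 = 1.
Wednesday + 1 ≡ Thursday — that's 2312's doomsday.
In June the doomsday date is Jun 6.
Jun 16 is 10 days after Jun 6; 10 mod 7 = 3, so Thursday + 3 = Sunday.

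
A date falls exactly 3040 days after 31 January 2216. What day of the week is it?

Friday

Jan 31, 2216 is a Wednesday.
3040 mod 7 = 2, so 3040 days after a Wednesday is Wednesday + 2 = Friday.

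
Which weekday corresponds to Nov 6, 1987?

January 1, 1987 is a Thursday.
Jan 1, 1987 → Feb 1, 1987: 31 days (January has 31).
Feb 1, 1987 → Mar 1, 1987: 28 days (February has 28).
Mar 1, 1987 → Apr 1, 1987: 31 days (March has 31).
Apr 1, 1987 → May 1, 1987: 30 days (April has 30).
May 1, 1987 → Jun 1, 1987: 31 days (May has 31).
Jun 1, 1987 → Jul 1, 1987: 30 days (June has 30).
Jul 1, 1987 → Aug 1, 1987: 31 days (July has 31).
Aug 1, 1987 → Sep 1, 1987: 31 days (August has 31).
Sep 1, 1987 → Oct 1, 1987: 30 days (September has 30).
Oct 1, 1987 → Nov 1, 1987: 31 days (October has 31).
Nov 1, 1987 → Nov 6, 1987: 5 days.
Total: 309 days.
309 mod 7 = 1, so Thursday + 1 = Friday.

Friday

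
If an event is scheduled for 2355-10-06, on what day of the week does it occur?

Thursday

Doomsday rule: the anchor day for the 2300s is Wednesday. For year 55: 55÷12 = 4 r 7, and 7÷4 = 1, so 4+7+1 = 12.
Wednesday + 12 ≡ Monday — that's 2355's doomsday.
In October the doomsday date is Oct 10.
Oct 6 is 4 days before Oct 10; 4 mod 7 = 4, so Monday − 4 = Thursday.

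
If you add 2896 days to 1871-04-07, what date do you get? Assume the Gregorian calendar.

+366 (one year; includes Feb 29, 1872) → Apr 7, 1872 (2530 left).
+365 (one year) → Apr 7, 1873 (2165 left).
+365 (one year) → Apr 7, 1874 (1800 left).
+365 (one year) → Apr 7, 1875 (1435 left).
+366 (one year; includes Feb 29, 1876) → Apr 7, 1876 (1069 left).
+365 (one year) → Apr 7, 1877 (704 left).
+365 (one year) → Apr 7, 1878 (339 left).
Apr has 30 days: +24 → May 1, 1878 (315 left).
May has 31 days: +31 → Jun 1, 1878 (284 left).
Jun has 30 days: +30 → Jul 1, 1878 (254 left).
Jul has 31 days: +31 → Aug 1, 1878 (223 left).
Aug has 31 days: +31 → Sep 1, 1878 (192 left).
Sep has 30 days: +30 → Oct 1, 1878 (162 left).
Oct has 31 days: +31 → Nov 1, 1878 (131 left).
Nov has 30 days: +30 → Dec 1, 1878 (101 left).
Dec has 31 days: +31 → Jan 1, 1879 (70 left).
Jan has 31 days: +31 → Feb 1, 1879 (39 left).
Feb has 28 days: +28 → Mar 1, 1879 (11 left).
+11 → Mar 12, 1879.

March 12, 1879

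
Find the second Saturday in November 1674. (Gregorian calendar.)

November 10, 1674

November 1, 1674 is a Thursday.
The first Saturday is therefore November 3 (2 days later).
The second Saturday is 3 + 1×7 = November 10.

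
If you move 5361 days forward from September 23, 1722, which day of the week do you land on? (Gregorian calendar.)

Tuesday

Sep 23, 1722 is a Wednesday.
5361 mod 7 = 6, so 5361 days after a Wednesday is Wednesday + 6 = Tuesday.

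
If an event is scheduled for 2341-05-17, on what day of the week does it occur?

Saturday

Doomsday rule: the anchor day for the 2300s is Wednesday. For year 41: 41÷12 = 3 r 5, and 5÷4 = 1, so 3+5+1 = 9.
Wednesday + 9 ≡ Friday — that's 2341's doomsday.
In May the doomsday date is May 9.
May 17 is 8 days after May 9; 8 mod 7 = 1, so Friday + 1 = Saturday.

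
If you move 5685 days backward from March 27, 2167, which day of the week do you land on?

Mar 27, 2167 is a Friday.
5685 mod 7 = 1, so 5685 days before a Friday is Friday − 1 = Thursday.

Thursday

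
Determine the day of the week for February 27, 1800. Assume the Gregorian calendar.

Doomsday rule: the anchor day for the 1800s is Friday. For year 00: 0÷12 = 0 r 0, and 0÷4 = 0, so 0+0+0 = 0.
Friday + 0 ≡ Friday — that's 1800's doomsday.
In February the doomsday date is Feb 28 (1800 is not a leap year (divisible by 100 but not 400)).
Feb 27 is 1 day before Feb 28; 1 mod 7 = 1, so Friday − 1 = Thursday.

Thursday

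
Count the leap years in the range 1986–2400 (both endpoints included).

101

Multiples of 4 in [1986,2400]: 104.
Of those, multiples of 100: 5 (not leap unless ÷400).
Multiples of 400: 2.
Leap years = 104 − 5 + 2 = 101.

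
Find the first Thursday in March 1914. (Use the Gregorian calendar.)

March 1, 1914 is a Sunday.
The first Thursday is therefore March 5 (4 days later).

March 5, 1914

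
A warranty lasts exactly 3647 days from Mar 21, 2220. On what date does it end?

+365 (one year) → Mar 21, 2221 (3282 left).
+365 (one year) → Mar 21, 2222 (2917 left).
+365 (one year) → Mar 21, 2223 (2552 left).
+366 (one year; includes Feb 29, 2224) → Mar 21, 2224 (2186 left).
+365 (one year) → Mar 21, 2225 (1821 left).
+365 (one year) → Mar 21, 2226 (1456 left).
+365 (one year) → Mar 21, 2227 (1091 left).
+366 (one year; includes Feb 29, 2228) → Mar 21, 2228 (725 left).
+365 (one year) → Mar 21, 2229 (360 left).
Mar has 31 days: +11 → Apr 1, 2229 (349 left).
Apr has 30 days: +30 → May 1, 2229 (319 left).
May has 31 days: +31 → Jun 1, 2229 (288 left).
Jun has 30 days: +30 → Jul 1, 2229 (258 left).
Jul has 31 days: +31 → Aug 1, 2229 (227 left).
Aug has 31 days: +31 → Sep 1, 2229 (196 left).
Sep has 30 days: +30 → Oct 1, 2229 (166 left).
Oct has 31 days: +31 → Nov 1, 2229 (135 left).
Nov has 30 days: +30 → Dec 1, 2229 (105 left).
Dec has 31 days: +31 → Jan 1, 2230 (74 left).
Jan has 31 days: +31 → Feb 1, 2230 (43 left).
Feb has 28 days: +28 → Mar 1, 2230 (15 left).
+15 → Mar 16, 2230.

March 16, 2230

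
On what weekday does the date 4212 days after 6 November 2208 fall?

First find the weekday of Nov 6, 2208. Doomsday rule: the anchor day for the 2200s is Friday. For year 08: 8÷12 = 0 r 8, and 8÷4 = 2, so 0+8+2 = 10.
Friday + 10 ≡ Monday — that's 2208's doomsday.
In November the doomsday date is Nov 7.
Nov 6 is 1 day before Nov 7; 1 mod 7 = 1, so Monday − 1 = Sunday.
4212 mod 7 = 5, so 4212 days after a Sunday is Sunday + 5 = Friday.

Friday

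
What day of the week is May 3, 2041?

Doomsday rule: the anchor day for the 2000s is Tuesday. For year 41: 41÷12 = 3 r 5, and 5÷4 = 1, so 3+5+1 = 9.
Tuesday + 9 ≡ Thursday — that's 2041's doomsday.
In May the doomsday date is May 9.
May 3 is 6 days before May 9; 6 mod 7 = 6, so Thursday − 6 = Friday.

Friday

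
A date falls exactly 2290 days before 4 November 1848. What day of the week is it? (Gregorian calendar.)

Friday

First find the weekday of Nov 4, 1848. Doomsday rule: the anchor day for the 1800s is Friday. For year 48: 48÷12 = 4 r 0, and 0÷4 = 0, so 4+0+0 = 4.
Friday + 4 ≡ Tuesday — that's 1848's doomsday.
In November the doomsday date is Nov 7.
Nov 4 is 3 days before Nov 7; 3 mod 7 = 3, so Tuesday − 3 = Saturday.
2290 mod 7 = 1, so 2290 days before a Saturday is Saturday − 1 = Friday.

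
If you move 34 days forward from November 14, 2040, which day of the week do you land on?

Nov 14, 2040 is a Wednesday.
34 mod 7 = 6, so 34 days after a Wednesday is Wednesday + 6 = Tuesday.

Tuesday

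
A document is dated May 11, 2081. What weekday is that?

Sunday

January 1, 2081 is a Wednesday.
Jan 1, 2081 → Feb 1, 2081: 31 days (January has 31).
Feb 1, 2081 → Mar 1, 2081: 28 days (February has 28).
Mar 1, 2081 → Apr 1, 2081: 31 days (March has 31).
Apr 1, 2081 → May 1, 2081: 30 days (April has 30).
May 1, 2081 → May 11, 2081: 10 days.
Total: 130 days.
130 mod 7 = 4, so Wednesday + 4 = Sunday.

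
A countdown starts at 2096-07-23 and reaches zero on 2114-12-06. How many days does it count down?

Jul 23, 2096 → Jul 23, 2097: 365 days.
Jul 23, 2097 → Jul 23, 2098: 365 days.
Jul 23, 2098 → Jul 23, 2099: 365 days.
Jul 23, 2099 → Jul 23, 2100: 365 days.
Jul 23, 2100 → Jul 23, 2101: 365 days.
Jul 23, 2101 → Jul 23, 2102: 365 days.
Jul 23, 2102 → Jul 23, 2103: 365 days.
Jul 23, 2103 → Jul 23, 2104: 366 days (Feb 29, 2104 is in that span).
Jul 23, 2104 → Jul 23, 2105: 365 days.
Jul 23, 2105 → Jul 23, 2106: 365 days.
Jul 23, 2106 → Jul 23, 2107: 365 days.
Jul 23, 2107 → Jul 23, 2108: 366 days (Feb 29, 2108 is in that span).
Jul 23, 2108 → Jul 23, 2109: 365 days.
Jul 23, 2109 → Jul 23, 2110: 365 days.
Jul 23, 2110 → Jul 23, 2111: 365 days.
Jul 23, 2111 → Jul 23, 2112: 366 days (Feb 29, 2112 is in that span).
Jul 23, 2112 → Jul 23, 2113: 365 days.
Jul 23, 2113 → Jul 23, 2114: 365 days.
Jul 23, 2114 → Aug 23, 2114: 31 days (July has 31).
Aug 23, 2114 → Sep 23, 2114: 31 days (August has 31).
Sep 23, 2114 → Oct 23, 2114: 30 days (September has 30).
Oct 23, 2114 → Nov 23, 2114: 31 days (October has 31).
Nov 23, 2114 → Dec 6, 2114: 13 days.
Total: 6709 days.

6709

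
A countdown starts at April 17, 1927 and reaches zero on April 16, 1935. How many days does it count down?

Apr 17, 1927 → Apr 17, 1928: 366 days (Feb 29, 1928 is in that span).
Apr 17, 1928 → Apr 17, 1929: 365 days.
Apr 17, 1929 → Apr 17, 1930: 365 days.
Apr 17, 1930 → Apr 17, 1931: 365 days.
Apr 17, 1931 → Apr 17, 1932: 366 days (Feb 29, 1932 is in that span).
Apr 17, 1932 → Apr 17, 1933: 365 days.
Apr 17, 1933 → Apr 17, 1934: 365 days.
Apr 17, 1934 → May 17, 1934: 30 days (April has 30).
May 17, 1934 → Jun 17, 1934: 31 days (May has 31).
Jun 17, 1934 → Jul 17, 1934: 30 days (June has 30).
Jul 17, 1934 → Aug 17, 1934: 31 days (July has 31).
Aug 17, 1934 → Sep 17, 1934: 31 days (August has 31).
Sep 17, 1934 → Oct 17, 1934: 30 days (September has 30).
Oct 17, 1934 → Nov 17, 1934: 31 days (October has 31).
Nov 17, 1934 → Dec 17, 1934: 30 days (November has 30).
Dec 17, 1934 → Jan 17, 1935: 31 days (December has 31).
Jan 17, 1935 → Feb 17, 1935: 31 days (January has 31).
Feb 17, 1935 → Mar 17, 1935: 28 days (February has 28).
Mar 17, 1935 → Apr 16, 1935: 30 days.
Total: 2921 days.

2921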